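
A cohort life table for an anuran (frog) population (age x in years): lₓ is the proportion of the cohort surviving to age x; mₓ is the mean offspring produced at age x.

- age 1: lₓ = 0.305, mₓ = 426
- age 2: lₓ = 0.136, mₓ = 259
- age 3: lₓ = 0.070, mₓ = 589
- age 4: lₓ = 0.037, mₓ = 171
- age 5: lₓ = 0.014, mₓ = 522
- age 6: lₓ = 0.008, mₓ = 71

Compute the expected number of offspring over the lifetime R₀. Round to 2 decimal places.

R₀ = Σ lₓ mₓ:
  age 1: 0.305 × 426 = 129.9300
  age 2: 0.136 × 259 = 35.2240
  age 3: 0.070 × 589 = 41.2300
  age 4: 0.037 × 171 = 6.3270
  age 5: 0.014 × 522 = 7.3080
  age 6: 0.008 × 71 = 0.5680
R₀ = 129.9300 + 35.2240 + 41.2300 + 6.3270 + 7.3080 + 0.5680 = 220.5870

220.59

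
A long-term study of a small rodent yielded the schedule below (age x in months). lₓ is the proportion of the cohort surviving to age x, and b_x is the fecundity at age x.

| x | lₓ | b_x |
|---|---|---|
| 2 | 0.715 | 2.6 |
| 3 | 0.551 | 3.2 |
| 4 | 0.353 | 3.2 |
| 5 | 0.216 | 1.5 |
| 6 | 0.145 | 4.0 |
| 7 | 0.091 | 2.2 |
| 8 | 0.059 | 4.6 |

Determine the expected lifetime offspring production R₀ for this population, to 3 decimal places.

6.127

R₀ = Σ lₓ b_x:
  age 2: 0.715 × 2.6 = 1.8590
  age 3: 0.551 × 3.2 = 1.7632
  age 4: 0.353 × 3.2 = 1.1296
  age 5: 0.216 × 1.5 = 0.3240
  age 6: 0.145 × 4.0 = 0.5800
  age 7: 0.091 × 2.2 = 0.2002
  age 8: 0.059 × 4.6 = 0.2714
R₀ = 1.8590 + 1.7632 + 1.1296 + 0.3240 + 0.5800 + 0.2002 + 0.2714 = 6.1274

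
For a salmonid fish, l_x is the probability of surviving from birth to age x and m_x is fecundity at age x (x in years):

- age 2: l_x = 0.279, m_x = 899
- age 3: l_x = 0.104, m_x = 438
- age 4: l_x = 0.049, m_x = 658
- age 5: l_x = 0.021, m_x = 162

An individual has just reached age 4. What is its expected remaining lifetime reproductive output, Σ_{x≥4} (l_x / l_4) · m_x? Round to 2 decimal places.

727.43

l_4 = 0.049. Conditional survival from age 4 to x is l_x / l_4.
  x=4: (0.049/0.049) × 658 = 658.0000
  x=5: (0.021/0.049) × 162 = 69.4286
Sum = 658.0000 + 69.4286 = 727.4286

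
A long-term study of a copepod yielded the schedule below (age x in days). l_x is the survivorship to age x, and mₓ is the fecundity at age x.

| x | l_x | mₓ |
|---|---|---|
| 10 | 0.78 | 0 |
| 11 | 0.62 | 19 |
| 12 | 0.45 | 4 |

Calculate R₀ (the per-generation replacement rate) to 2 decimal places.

R₀ = Σ l_x mₓ:
  age 10: 0.78 × 0 = 0.0000
  age 11: 0.62 × 19 = 11.7800
  age 12: 0.45 × 4 = 1.8000
R₀ = 0.0000 + 11.7800 + 1.8000 = 13.5800

13.58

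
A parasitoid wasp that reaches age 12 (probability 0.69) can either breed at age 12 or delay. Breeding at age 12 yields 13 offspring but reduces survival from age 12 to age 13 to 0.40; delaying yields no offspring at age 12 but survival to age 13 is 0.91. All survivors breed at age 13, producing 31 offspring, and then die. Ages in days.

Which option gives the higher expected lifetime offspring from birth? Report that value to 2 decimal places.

19.46

breed at age 12: R₀ = 0.69 × (13 + 0.40 × 31) = 0.69 × 25.4000 = 17.5260
delay to age 13: R₀ = 0.69 × (0.91 × 31) = 0.69 × 28.2100 = 19.4649
Higher: delay to age 13 (19.4649).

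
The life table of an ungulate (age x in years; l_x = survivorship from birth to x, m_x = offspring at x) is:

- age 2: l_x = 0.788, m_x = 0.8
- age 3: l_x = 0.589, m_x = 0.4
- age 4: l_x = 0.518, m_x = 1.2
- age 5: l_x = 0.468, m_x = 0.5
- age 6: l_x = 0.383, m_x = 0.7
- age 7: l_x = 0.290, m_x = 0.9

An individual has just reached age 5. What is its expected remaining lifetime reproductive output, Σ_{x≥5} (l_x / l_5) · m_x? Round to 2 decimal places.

l_5 = 0.468. Conditional survival from age 5 to x is l_x / l_5.
  x=5: (0.468/0.468) × 0.5 = 0.5000
  x=6: (0.383/0.468) × 0.7 = 0.5729
  x=7: (0.290/0.468) × 0.9 = 0.5577
Sum = 0.5000 + 0.5729 + 0.5577 = 1.6306

1.63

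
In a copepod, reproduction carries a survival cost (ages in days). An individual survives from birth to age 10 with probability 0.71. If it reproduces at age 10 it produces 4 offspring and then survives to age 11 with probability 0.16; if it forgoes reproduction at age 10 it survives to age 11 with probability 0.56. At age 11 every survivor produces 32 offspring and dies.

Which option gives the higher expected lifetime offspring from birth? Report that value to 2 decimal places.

breed at age 10: R₀ = 0.71 × (4 + 0.16 × 32) = 0.71 × 9.1200 = 6.4752
delay to age 11: R₀ = 0.71 × (0.56 × 32) = 0.71 × 17.9200 = 12.7232
Higher: delay to age 11 (12.7232).

12.72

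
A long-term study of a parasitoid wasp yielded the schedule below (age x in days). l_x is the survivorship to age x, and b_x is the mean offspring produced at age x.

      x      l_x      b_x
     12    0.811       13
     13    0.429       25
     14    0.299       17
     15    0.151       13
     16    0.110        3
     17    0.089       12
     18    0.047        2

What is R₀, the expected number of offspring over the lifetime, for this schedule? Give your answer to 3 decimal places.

29.806

R₀ = Σ l_x b_x:
  age 12: 0.811 × 13 = 10.5430
  age 13: 0.429 × 25 = 10.7250
  age 14: 0.299 × 17 = 5.0830
  age 15: 0.151 × 13 = 1.9630
  age 16: 0.110 × 3 = 0.3300
  age 17: 0.089 × 12 = 1.0680
  age 18: 0.047 × 2 = 0.0940
R₀ = 10.5430 + 10.7250 + 5.0830 + 1.9630 + 0.3300 + 1.0680 + 0.0940 = 29.8060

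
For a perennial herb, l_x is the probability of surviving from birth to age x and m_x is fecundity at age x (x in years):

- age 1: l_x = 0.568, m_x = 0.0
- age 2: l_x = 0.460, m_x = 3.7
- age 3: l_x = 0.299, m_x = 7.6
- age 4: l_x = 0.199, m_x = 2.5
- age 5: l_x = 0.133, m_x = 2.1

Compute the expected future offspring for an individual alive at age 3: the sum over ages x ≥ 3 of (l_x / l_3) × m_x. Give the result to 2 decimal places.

l_3 = 0.299. Conditional survival from age 3 to x is l_x / l_3.
  x=3: (0.299/0.299) × 7.6 = 7.6000
  x=4: (0.199/0.299) × 2.5 = 1.6639
  x=5: (0.133/0.299) × 2.1 = 0.9341
Sum = 7.6000 + 1.6639 + 0.9341 = 10.1980

10.20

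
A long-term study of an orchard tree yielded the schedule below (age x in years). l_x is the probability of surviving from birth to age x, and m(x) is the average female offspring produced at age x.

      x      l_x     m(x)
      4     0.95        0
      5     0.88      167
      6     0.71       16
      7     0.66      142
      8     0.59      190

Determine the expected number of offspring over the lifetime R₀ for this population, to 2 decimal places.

R₀ = Σ l_x m(x):
  age 4: 0.95 × 0 = 0.0000
  age 5: 0.88 × 167 = 146.9600
  age 6: 0.71 × 16 = 11.3600
  age 7: 0.66 × 142 = 93.7200
  age 8: 0.59 × 190 = 112.1000
R₀ = 0.0000 + 146.9600 + 11.3600 + 93.7200 + 112.1000 = 364.1400

364.14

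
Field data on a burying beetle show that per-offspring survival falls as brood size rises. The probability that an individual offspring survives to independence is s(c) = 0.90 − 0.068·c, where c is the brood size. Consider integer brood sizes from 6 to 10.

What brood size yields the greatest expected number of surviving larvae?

Expected surviving larvae = c × s(c):
  c=6: 6 × 0.492 = 2.952
  c=7: 7 × 0.424 = 2.968
  c=8: 8 × 0.356 = 2.848
  c=9: 9 × 0.288 = 2.592
  c=10: 10 × 0.220 = 2.200
Maximum at c = 7 (2.968 surviving larvae).

7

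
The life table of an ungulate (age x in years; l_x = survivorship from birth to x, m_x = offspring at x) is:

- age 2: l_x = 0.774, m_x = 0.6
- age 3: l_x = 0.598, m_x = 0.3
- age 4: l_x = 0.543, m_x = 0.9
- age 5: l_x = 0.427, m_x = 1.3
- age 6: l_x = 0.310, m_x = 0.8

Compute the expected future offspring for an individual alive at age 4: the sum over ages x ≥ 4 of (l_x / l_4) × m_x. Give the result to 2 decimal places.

2.38

l_4 = 0.543. Conditional survival from age 4 to x is l_x / l_4.
  x=4: (0.543/0.543) × 0.9 = 0.9000
  x=5: (0.427/0.543) × 1.3 = 1.0223
  x=6: (0.310/0.543) × 0.8 = 0.4567
Sum = 0.9000 + 1.0223 + 0.4567 = 2.3790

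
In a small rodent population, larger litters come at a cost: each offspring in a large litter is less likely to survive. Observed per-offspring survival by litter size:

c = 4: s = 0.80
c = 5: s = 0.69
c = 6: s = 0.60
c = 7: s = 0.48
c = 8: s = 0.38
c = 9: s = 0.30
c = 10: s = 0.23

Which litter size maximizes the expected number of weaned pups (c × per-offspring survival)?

6

Expected weaned pups = c × s(c):
  c=4: 4 × 0.80 = 3.200
  c=5: 5 × 0.69 = 3.450
  c=6: 6 × 0.60 = 3.600
  c=7: 7 × 0.48 = 3.360
  c=8: 8 × 0.38 = 3.040
  c=9: 9 × 0.30 = 2.700
  c=10: 10 × 0.23 = 2.300
Maximum at c = 6 (3.600 weaned pups).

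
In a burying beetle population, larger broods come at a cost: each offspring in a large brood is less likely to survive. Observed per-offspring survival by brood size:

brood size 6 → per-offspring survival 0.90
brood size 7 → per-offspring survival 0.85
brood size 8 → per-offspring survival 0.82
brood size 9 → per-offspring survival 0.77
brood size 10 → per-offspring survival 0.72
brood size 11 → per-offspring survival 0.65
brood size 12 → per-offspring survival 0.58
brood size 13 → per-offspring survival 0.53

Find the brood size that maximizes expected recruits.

10

Expected recruits = c × s(c):
  c=6: 6 × 0.90 = 5.400
  c=7: 7 × 0.85 = 5.950
  c=8: 8 × 0.82 = 6.560
  c=9: 9 × 0.77 = 6.930
  c=10: 10 × 0.72 = 7.200
  c=11: 11 × 0.65 = 7.150
  c=12: 12 × 0.58 = 6.960
  c=13: 13 × 0.53 = 6.890
Maximum at c = 10 (7.200 recruits).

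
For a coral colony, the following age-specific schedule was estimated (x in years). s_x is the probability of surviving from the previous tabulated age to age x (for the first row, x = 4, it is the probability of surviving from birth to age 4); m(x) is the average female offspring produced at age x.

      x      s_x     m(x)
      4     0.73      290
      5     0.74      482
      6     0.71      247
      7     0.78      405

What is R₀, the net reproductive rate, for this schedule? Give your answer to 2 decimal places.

Survivorship from birth: l_x = s_4·s_5·…·s_x.
  l_4 = 0.73000
  l_5 = 0.54020
  l_6 = 0.38354
  l_7 = 0.29916
R₀ = Σ l_x m(x):
  age 4: 0.73000 × 290 = 211.7000
  age 5: 0.54020 × 482 = 260.3764
  age 6: 0.38354 × 247 = 94.7344
  age 7: 0.29916 × 405 = 121.1598
R₀ = 211.7000 + 260.3764 + 94.7344 + 121.1598 = 687.9706

687.97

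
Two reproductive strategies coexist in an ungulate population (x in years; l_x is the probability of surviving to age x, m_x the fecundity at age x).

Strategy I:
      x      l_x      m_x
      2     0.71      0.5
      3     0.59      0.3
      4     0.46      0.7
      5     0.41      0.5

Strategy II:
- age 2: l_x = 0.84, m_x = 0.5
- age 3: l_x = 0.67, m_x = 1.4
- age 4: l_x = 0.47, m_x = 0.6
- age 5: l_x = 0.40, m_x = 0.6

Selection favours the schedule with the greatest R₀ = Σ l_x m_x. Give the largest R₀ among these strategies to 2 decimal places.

Strategy I: R₀ = 0.71×0.5 + 0.59×0.3 + 0.46×0.7 + 0.41×0.5 = 1.0590
Strategy II: R₀ = 0.84×0.5 + 0.67×1.4 + 0.47×0.6 + 0.40×0.6 = 1.8800
Highest R₀: strategy II with 1.8800.

1.88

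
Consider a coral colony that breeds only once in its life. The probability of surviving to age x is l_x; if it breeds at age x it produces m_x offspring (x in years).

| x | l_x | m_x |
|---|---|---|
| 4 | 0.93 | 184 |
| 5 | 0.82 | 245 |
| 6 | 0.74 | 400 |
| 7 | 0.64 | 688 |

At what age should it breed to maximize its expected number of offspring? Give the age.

7

Expected offspring if breeding at age x = l_x × m_x:
  age 4: 0.93 × 184 = 171.120
  age 5: 0.82 × 245 = 200.900
  age 6: 0.74 × 400 = 296.000
  age 7: 0.64 × 688 = 440.320
Maximum at age 7 (440.320).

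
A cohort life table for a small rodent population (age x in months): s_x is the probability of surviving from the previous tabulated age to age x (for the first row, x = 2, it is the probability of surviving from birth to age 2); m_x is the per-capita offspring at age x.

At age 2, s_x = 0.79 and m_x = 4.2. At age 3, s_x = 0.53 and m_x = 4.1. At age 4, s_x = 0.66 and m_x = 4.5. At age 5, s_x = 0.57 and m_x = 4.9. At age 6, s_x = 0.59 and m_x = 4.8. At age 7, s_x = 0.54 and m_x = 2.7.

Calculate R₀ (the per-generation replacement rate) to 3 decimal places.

Survivorship from birth: l_x = s_2·s_3·…·s_x.
  l_2 = 0.79000
  l_3 = 0.41870
  l_4 = 0.27634
  l_5 = 0.15751
  l_6 = 0.09293
  l_7 = 0.05018
R₀ = Σ l_x m_x:
  age 2: 0.79000 × 4.2 = 3.3180
  age 3: 0.41870 × 4.1 = 1.7167
  age 4: 0.27634 × 4.5 = 1.2435
  age 5: 0.15751 × 4.9 = 0.7718
  age 6: 0.09293 × 4.8 = 0.4461
  age 7: 0.05018 × 2.7 = 0.1355
R₀ = 3.3180 + 1.7167 + 1.2435 + 0.7718 + 0.4461 + 0.1355 = 7.6315

7.632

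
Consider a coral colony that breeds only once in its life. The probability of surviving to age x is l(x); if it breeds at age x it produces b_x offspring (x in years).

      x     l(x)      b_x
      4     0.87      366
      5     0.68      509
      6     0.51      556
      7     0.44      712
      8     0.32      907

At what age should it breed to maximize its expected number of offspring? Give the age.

Expected offspring if breeding at age x = l(x) × b_x:
  age 4: 0.87 × 366 = 318.420
  age 5: 0.68 × 509 = 346.120
  age 6: 0.51 × 556 = 283.560
  age 7: 0.44 × 712 = 313.280
  age 8: 0.32 × 907 = 290.240
Maximum at age 5 (346.120).

5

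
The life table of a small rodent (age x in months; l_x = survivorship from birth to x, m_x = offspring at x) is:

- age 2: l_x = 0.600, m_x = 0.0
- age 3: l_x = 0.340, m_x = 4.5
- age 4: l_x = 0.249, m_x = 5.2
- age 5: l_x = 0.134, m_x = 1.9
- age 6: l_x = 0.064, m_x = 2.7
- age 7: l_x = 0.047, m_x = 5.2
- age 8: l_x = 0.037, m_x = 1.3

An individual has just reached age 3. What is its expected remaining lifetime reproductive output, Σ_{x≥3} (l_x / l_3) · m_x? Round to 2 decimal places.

10.43

l_3 = 0.340. Conditional survival from age 3 to x is l_x / l_3.
  x=3: (0.340/0.340) × 4.5 = 4.5000
  x=4: (0.249/0.340) × 5.2 = 3.8082
  x=5: (0.134/0.340) × 1.9 = 0.7488
  x=6: (0.064/0.340) × 2.7 = 0.5082
  x=7: (0.047/0.340) × 5.2 = 0.7188
  x=8: (0.037/0.340) × 1.3 = 0.1415
Sum = 4.5000 + 3.8082 + 0.7488 + 0.5082 + 0.7188 + 0.1415 = 10.4256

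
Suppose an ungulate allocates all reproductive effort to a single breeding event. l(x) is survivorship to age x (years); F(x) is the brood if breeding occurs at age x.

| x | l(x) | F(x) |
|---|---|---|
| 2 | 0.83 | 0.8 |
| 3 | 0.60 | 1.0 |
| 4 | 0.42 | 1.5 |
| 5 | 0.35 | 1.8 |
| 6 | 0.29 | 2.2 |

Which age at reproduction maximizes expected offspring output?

Expected offspring if breeding at age x = l(x) × F(x):
  age 2: 0.83 × 0.8 = 0.664
  age 3: 0.60 × 1.0 = 0.600
  age 4: 0.42 × 1.5 = 0.630
  age 5: 0.35 × 1.8 = 0.630
  age 6: 0.29 × 2.2 = 0.638
Maximum at age 2 (0.664).

2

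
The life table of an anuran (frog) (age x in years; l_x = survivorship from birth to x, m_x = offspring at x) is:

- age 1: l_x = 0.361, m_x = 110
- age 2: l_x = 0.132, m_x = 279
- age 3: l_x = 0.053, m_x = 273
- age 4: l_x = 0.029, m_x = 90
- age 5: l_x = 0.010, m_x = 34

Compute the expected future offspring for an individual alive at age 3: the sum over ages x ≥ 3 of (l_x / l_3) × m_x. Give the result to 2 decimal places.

l_3 = 0.053. Conditional survival from age 3 to x is l_x / l_3.
  x=3: (0.053/0.053) × 273 = 273.0000
  x=4: (0.029/0.053) × 90 = 49.2453
  x=5: (0.010/0.053) × 34 = 6.4151
Sum = 273.0000 + 49.2453 + 6.4151 = 328.6604

328.66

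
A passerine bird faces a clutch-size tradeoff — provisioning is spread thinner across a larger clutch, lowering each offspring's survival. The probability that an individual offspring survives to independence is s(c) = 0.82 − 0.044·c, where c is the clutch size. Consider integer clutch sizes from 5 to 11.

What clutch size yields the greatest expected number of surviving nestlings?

Expected surviving nestlings = c × s(c):
  c=5: 5 × 0.600 = 3.000
  c=6: 6 × 0.556 = 3.336
  c=7: 7 × 0.512 = 3.584
  c=8: 8 × 0.468 = 3.744
  c=9: 9 × 0.424 = 3.816
  c=10: 10 × 0.380 = 3.800
  c=11: 11 × 0.336 = 3.696
Maximum at c = 9 (3.816 surviving nestlings).

9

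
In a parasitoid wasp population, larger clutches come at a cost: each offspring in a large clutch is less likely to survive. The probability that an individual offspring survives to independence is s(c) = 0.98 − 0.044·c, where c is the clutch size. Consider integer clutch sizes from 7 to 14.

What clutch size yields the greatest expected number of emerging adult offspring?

11

Expected emerging adult offspring = c × s(c):
  c=7: 7 × 0.672 = 4.704
  c=8: 8 × 0.628 = 5.024
  c=9: 9 × 0.584 = 5.256
  c=10: 10 × 0.540 = 5.400
  c=11: 11 × 0.496 = 5.456
  c=12: 12 × 0.452 = 5.424
  c=13: 13 × 0.408 = 5.304
  c=14: 14 × 0.364 = 5.096
Maximum at c = 11 (5.456 emerging adult offspring).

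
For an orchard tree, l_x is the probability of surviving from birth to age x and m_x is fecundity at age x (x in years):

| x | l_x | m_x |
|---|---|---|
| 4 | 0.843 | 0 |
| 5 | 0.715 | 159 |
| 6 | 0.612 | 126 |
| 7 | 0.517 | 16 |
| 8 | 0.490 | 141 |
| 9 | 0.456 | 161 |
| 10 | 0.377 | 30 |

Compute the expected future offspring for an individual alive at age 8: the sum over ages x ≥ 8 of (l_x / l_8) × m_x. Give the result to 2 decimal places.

l_8 = 0.490. Conditional survival from age 8 to x is l_x / l_8.
  x=8: (0.490/0.490) × 141 = 141.0000
  x=9: (0.456/0.490) × 161 = 149.8286
  x=10: (0.377/0.490) × 30 = 23.0816
Sum = 141.0000 + 149.8286 + 23.0816 = 313.9102

313.91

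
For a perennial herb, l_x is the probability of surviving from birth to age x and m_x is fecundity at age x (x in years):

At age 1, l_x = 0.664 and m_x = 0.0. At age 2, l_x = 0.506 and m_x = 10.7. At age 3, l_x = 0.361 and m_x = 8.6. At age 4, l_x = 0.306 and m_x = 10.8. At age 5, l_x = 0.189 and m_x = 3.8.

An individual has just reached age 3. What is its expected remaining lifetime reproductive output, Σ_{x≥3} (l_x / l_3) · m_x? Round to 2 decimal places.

l_3 = 0.361. Conditional survival from age 3 to x is l_x / l_3.
  x=3: (0.361/0.361) × 8.6 = 8.6000
  x=4: (0.306/0.361) × 10.8 = 9.1546
  x=5: (0.189/0.361) × 3.8 = 1.9895
Sum = 8.6000 + 9.1546 + 1.9895 = 19.7440

19.74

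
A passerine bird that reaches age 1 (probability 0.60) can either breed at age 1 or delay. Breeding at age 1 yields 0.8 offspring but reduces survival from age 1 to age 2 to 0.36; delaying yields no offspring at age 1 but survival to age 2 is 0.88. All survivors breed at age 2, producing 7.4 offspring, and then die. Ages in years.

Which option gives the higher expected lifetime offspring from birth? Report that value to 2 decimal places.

3.91

breed at age 1: R₀ = 0.60 × (0.8 + 0.36 × 7.4) = 0.60 × 3.4640 = 2.0784
delay to age 2: R₀ = 0.60 × (0.88 × 7.4) = 0.60 × 6.5120 = 3.9072
Higher: delay to age 2 (3.9072).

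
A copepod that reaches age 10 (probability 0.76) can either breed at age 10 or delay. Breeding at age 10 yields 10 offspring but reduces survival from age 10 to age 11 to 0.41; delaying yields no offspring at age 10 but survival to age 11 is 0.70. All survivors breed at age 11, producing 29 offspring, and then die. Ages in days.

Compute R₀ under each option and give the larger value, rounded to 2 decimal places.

16.64

breed at age 10: R₀ = 0.76 × (10 + 0.41 × 29) = 0.76 × 21.8900 = 16.6364
delay to age 11: R₀ = 0.76 × (0.70 × 29) = 0.76 × 20.3000 = 15.4280
Higher: breed at age 10 (16.6364).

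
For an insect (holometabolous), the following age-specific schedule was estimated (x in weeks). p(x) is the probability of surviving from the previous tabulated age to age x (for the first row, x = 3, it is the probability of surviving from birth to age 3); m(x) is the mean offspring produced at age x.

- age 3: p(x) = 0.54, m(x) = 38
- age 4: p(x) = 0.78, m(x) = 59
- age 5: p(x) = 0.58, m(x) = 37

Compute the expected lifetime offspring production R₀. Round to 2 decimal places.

54.41

Survivorship from birth: l_x = p_3·p_4·…·p_x.
  l_3 = 0.54000
  l_4 = 0.42120
  l_5 = 0.24430
R₀ = Σ l_x m(x):
  age 3: 0.54000 × 38 = 20.5200
  age 4: 0.42120 × 59 = 24.8508
  age 5: 0.24430 × 37 = 9.0391
R₀ = 20.5200 + 24.8508 + 9.0391 = 54.4099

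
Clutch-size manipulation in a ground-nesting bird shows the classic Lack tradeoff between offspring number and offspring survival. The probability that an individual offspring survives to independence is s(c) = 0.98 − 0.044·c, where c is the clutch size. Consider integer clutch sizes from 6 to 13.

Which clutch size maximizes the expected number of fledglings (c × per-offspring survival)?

Expected fledglings = c × s(c):
  c=6: 6 × 0.716 = 4.296
  c=7: 7 × 0.672 = 4.704
  c=8: 8 × 0.628 = 5.024
  c=9: 9 × 0.584 = 5.256
  c=10: 10 × 0.540 = 5.400
  c=11: 11 × 0.496 = 5.456
  c=12: 12 × 0.452 = 5.424
  c=13: 13 × 0.408 = 5.304
Maximum at c = 11 (5.456 fledglings).

11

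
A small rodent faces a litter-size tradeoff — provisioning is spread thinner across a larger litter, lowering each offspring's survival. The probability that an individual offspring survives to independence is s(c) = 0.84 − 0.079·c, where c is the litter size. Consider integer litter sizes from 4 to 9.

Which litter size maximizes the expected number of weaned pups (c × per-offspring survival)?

5

Expected weaned pups = c × s(c):
  c=4: 4 × 0.524 = 2.096
  c=5: 5 × 0.445 = 2.225
  c=6: 6 × 0.366 = 2.196
  c=7: 7 × 0.287 = 2.009
  c=8: 8 × 0.208 = 1.664
  c=9: 9 × 0.129 = 1.161
Maximum at c = 5 (2.225 weaned pups).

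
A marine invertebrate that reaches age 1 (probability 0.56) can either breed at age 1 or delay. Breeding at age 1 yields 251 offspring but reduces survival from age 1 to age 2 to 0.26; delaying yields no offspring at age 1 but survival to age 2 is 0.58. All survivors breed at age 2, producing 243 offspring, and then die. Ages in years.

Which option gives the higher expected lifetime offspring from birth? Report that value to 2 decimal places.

175.94

breed at age 1: R₀ = 0.56 × (251 + 0.26 × 243) = 0.56 × 314.1800 = 175.9408
delay to age 2: R₀ = 0.56 × (0.58 × 243) = 0.56 × 140.9400 = 78.9264
Higher: breed at age 1 (175.9408).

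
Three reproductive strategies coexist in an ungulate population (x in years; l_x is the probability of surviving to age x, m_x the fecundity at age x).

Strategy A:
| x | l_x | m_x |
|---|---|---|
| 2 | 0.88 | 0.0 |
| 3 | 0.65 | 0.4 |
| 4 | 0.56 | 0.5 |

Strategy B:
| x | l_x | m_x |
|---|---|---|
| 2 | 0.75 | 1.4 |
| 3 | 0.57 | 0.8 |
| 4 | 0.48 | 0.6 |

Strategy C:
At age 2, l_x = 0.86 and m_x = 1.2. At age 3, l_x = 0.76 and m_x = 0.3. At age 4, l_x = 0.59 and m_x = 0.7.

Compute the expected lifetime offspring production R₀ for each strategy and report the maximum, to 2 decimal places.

Strategy A: R₀ = 0.88×0.0 + 0.65×0.4 + 0.56×0.5 = 0.5400
Strategy B: R₀ = 0.75×1.4 + 0.57×0.8 + 0.48×0.6 = 1.7940
Strategy C: R₀ = 0.86×1.2 + 0.76×0.3 + 0.59×0.7 = 1.6730
Highest R₀: strategy B with 1.7940.

1.79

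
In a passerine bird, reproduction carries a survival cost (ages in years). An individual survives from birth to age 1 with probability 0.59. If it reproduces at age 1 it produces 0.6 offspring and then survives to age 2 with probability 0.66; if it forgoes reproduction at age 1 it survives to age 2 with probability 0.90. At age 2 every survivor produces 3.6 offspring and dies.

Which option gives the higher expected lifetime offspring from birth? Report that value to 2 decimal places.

breed at age 1: R₀ = 0.59 × (0.6 + 0.66 × 3.6) = 0.59 × 2.9760 = 1.7558
delay to age 2: R₀ = 0.59 × (0.90 × 3.6) = 0.59 × 3.2400 = 1.9116
Higher: delay to age 2 (1.9116).

1.91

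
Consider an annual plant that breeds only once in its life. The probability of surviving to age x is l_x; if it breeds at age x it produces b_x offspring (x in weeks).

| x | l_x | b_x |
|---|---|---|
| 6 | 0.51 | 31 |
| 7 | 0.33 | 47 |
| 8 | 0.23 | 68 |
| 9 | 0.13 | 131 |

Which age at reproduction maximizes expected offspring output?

Expected offspring if breeding at age x = l_x × b_x:
  age 6: 0.51 × 31 = 15.810
  age 7: 0.33 × 47 = 15.510
  age 8: 0.23 × 68 = 15.640
  age 9: 0.13 × 131 = 17.030
Maximum at age 9 (17.030).

9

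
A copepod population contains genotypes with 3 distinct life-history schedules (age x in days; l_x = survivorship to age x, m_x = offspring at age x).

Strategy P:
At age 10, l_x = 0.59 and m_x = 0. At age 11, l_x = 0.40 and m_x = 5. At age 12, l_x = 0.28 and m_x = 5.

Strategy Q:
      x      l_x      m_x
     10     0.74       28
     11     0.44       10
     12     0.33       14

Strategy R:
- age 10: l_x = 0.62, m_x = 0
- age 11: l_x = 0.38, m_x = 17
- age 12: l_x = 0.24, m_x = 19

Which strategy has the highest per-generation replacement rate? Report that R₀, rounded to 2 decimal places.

Strategy P: R₀ = 0.59×0 + 0.40×5 + 0.28×5 = 3.4000
Strategy Q: R₀ = 0.74×28 + 0.44×10 + 0.33×14 = 29.7400
Strategy R: R₀ = 0.62×0 + 0.38×17 + 0.24×19 = 11.0200
Highest R₀: strategy Q with 29.7400.

29.74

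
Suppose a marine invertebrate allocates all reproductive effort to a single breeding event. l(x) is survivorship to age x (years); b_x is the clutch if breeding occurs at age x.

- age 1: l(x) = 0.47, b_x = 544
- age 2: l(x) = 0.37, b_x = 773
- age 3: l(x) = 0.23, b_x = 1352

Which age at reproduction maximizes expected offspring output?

3

Expected offspring if breeding at age x = l(x) × b_x:
  age 1: 0.47 × 544 = 255.680
  age 2: 0.37 × 773 = 286.010
  age 3: 0.23 × 1352 = 310.960
Maximum at age 3 (310.960).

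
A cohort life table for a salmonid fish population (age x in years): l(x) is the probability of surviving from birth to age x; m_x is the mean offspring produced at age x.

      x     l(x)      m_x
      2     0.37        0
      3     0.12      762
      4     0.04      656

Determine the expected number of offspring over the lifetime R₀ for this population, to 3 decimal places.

117.680

R₀ = Σ l(x) m_x:
  age 2: 0.37 × 0 = 0.0000
  age 3: 0.12 × 762 = 91.4400
  age 4: 0.04 × 656 = 26.2400
R₀ = 0.0000 + 91.4400 + 26.2400 = 117.6800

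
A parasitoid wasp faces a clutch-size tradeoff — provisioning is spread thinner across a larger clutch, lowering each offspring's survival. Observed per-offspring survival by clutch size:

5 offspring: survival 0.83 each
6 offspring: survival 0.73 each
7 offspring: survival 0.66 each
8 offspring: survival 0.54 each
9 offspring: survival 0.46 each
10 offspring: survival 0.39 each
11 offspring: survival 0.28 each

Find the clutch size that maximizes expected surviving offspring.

Expected surviving offspring = c × s(c):
  c=5: 5 × 0.83 = 4.150
  c=6: 6 × 0.73 = 4.380
  c=7: 7 × 0.66 = 4.620
  c=8: 8 × 0.54 = 4.320
  c=9: 9 × 0.46 = 4.140
  c=10: 10 × 0.39 = 3.900
  c=11: 11 × 0.28 = 3.080
Maximum at c = 7 (4.620 surviving offspring).

7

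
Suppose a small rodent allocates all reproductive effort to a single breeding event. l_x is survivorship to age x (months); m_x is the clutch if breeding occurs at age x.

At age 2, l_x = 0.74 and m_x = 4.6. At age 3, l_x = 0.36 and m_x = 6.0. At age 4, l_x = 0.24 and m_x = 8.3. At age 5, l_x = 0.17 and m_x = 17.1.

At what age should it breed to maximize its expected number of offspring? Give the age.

Expected offspring if breeding at age x = l_x × m_x:
  age 2: 0.74 × 4.6 = 3.404
  age 3: 0.36 × 6.0 = 2.160
  age 4: 0.24 × 8.3 = 1.992
  age 5: 0.17 × 17.1 = 2.907
Maximum at age 2 (3.404).

2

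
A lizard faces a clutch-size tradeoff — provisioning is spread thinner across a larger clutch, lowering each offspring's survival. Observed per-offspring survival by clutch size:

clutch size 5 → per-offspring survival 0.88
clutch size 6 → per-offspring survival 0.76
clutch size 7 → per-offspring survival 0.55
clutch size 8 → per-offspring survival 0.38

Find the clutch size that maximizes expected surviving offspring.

Expected surviving offspring = c × s(c):
  c=5: 5 × 0.88 = 4.400
  c=6: 6 × 0.76 = 4.560
  c=7: 7 × 0.55 = 3.850
  c=8: 8 × 0.38 = 3.040
Maximum at c = 6 (4.560 surviving offspring).

6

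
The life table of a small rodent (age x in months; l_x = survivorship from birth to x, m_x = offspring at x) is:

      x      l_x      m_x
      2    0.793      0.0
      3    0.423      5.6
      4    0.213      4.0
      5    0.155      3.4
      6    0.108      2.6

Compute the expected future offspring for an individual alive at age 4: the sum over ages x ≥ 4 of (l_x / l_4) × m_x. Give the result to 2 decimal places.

7.79

l_4 = 0.213. Conditional survival from age 4 to x is l_x / l_4.
  x=4: (0.213/0.213) × 4.0 = 4.0000
  x=5: (0.155/0.213) × 3.4 = 2.4742
  x=6: (0.108/0.213) × 2.6 = 1.3183
Sum = 4.0000 + 2.4742 + 1.3183 = 7.7925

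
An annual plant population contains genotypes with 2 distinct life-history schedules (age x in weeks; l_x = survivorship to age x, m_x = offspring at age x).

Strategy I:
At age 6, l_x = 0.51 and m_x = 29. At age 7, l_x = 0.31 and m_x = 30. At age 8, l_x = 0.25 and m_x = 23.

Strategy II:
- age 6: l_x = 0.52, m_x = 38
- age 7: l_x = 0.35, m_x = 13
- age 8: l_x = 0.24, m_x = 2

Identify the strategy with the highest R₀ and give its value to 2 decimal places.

Strategy I: R₀ = 0.51×29 + 0.31×30 + 0.25×23 = 29.8400
Strategy II: R₀ = 0.52×38 + 0.35×13 + 0.24×2 = 24.7900
Highest R₀: strategy I with 29.8400.

29.84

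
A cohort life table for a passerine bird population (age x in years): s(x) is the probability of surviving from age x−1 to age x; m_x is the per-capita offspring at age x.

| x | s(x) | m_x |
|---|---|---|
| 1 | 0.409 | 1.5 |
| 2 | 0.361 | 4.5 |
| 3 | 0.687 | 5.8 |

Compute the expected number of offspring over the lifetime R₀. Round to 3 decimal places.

Survivorship from birth: l_x = s_1·s_2·…·s_x.
  l_1 = 0.40900
  l_2 = 0.14765
  l_3 = 0.10143
R₀ = Σ l_x m_x:
  age 1: 0.40900 × 1.5 = 0.6135
  age 2: 0.14765 × 4.5 = 0.6644
  age 3: 0.10143 × 5.8 = 0.5883
R₀ = 0.6135 + 0.6644 + 0.5883 = 1.8662

1.866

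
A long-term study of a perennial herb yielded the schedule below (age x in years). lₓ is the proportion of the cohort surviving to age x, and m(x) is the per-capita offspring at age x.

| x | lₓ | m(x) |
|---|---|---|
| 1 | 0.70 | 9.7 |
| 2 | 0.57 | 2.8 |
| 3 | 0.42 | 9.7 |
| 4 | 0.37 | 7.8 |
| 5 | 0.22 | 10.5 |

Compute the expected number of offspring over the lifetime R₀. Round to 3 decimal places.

R₀ = Σ lₓ m(x):
  age 1: 0.70 × 9.7 = 6.7900
  age 2: 0.57 × 2.8 = 1.5960
  age 3: 0.42 × 9.7 = 4.0740
  age 4: 0.37 × 7.8 = 2.8860
  age 5: 0.22 × 10.5 = 2.3100
R₀ = 6.7900 + 1.5960 + 4.0740 + 2.8860 + 2.3100 = 17.6560

17.656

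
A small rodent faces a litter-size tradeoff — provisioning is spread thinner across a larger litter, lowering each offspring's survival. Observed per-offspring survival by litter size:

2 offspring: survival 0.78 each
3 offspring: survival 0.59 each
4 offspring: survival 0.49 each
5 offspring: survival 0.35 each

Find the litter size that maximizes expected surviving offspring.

4

Expected surviving offspring = c × s(c):
  c=2: 2 × 0.78 = 1.560
  c=3: 3 × 0.59 = 1.770
  c=4: 4 × 0.49 = 1.960
  c=5: 5 × 0.35 = 1.750
Maximum at c = 4 (1.960 surviving offspring).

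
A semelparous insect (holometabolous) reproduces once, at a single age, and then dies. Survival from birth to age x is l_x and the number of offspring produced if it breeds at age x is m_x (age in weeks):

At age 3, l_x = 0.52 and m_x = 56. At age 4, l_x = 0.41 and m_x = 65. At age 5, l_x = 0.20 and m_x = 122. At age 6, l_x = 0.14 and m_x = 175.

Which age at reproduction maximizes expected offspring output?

Expected offspring if breeding at age x = l_x × m_x:
  age 3: 0.52 × 56 = 29.120
  age 4: 0.41 × 65 = 26.650
  age 5: 0.20 × 122 = 24.400
  age 6: 0.14 × 175 = 24.500
Maximum at age 3 (29.120).

3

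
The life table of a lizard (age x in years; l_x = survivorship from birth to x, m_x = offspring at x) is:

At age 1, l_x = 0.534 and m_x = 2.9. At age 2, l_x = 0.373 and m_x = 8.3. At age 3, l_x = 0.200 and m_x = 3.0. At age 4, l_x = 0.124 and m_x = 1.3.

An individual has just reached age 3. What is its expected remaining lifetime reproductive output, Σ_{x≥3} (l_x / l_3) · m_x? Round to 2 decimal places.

3.81

l_3 = 0.200. Conditional survival from age 3 to x is l_x / l_3.
  x=3: (0.200/0.200) × 3.0 = 3.0000
  x=4: (0.124/0.200) × 1.3 = 0.8060
Sum = 3.0000 + 0.8060 = 3.8060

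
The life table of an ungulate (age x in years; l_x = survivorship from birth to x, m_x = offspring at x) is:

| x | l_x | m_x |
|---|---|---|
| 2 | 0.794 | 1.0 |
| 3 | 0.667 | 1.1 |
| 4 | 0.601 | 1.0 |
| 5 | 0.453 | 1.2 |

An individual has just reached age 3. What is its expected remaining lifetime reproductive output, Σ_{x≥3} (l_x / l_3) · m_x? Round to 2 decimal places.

l_3 = 0.667. Conditional survival from age 3 to x is l_x / l_3.
  x=3: (0.667/0.667) × 1.1 = 1.1000
  x=4: (0.601/0.667) × 1.0 = 0.9010
  x=5: (0.453/0.667) × 1.2 = 0.8150
Sum = 1.1000 + 0.9010 + 0.8150 = 2.8160

2.82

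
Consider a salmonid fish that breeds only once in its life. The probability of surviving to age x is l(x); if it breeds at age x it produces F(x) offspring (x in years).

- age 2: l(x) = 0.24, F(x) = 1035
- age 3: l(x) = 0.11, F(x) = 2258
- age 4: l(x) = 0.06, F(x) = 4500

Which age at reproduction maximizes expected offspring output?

Expected offspring if breeding at age x = l(x) × F(x):
  age 2: 0.24 × 1035 = 248.400
  age 3: 0.11 × 2258 = 248.380
  age 4: 0.06 × 4500 = 270.000
Maximum at age 4 (270.000).

4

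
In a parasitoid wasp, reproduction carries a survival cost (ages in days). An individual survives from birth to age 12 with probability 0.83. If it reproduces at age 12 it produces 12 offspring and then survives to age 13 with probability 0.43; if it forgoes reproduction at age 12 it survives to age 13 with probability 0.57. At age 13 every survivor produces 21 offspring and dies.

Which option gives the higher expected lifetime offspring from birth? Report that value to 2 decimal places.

breed at age 12: R₀ = 0.83 × (12 + 0.43 × 21) = 0.83 × 21.0300 = 17.4549
delay to age 13: R₀ = 0.83 × (0.57 × 21) = 0.83 × 11.9700 = 9.9351
Higher: breed at age 12 (17.4549).

17.45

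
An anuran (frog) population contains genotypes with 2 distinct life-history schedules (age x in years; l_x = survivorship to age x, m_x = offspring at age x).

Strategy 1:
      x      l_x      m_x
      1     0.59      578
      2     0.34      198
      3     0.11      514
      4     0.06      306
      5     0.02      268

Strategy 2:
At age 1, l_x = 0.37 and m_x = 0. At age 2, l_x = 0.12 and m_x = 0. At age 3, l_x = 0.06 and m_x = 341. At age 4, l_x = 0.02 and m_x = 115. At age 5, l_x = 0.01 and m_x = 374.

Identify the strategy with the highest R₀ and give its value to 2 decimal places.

Strategy 1: R₀ = 0.59×578 + 0.34×198 + 0.11×514 + 0.06×306 + 0.02×268 = 488.6000
Strategy 2: R₀ = 0.37×0 + 0.12×0 + 0.06×341 + 0.02×115 + 0.01×374 = 26.5000
Highest R₀: strategy 1 with 488.6000.

488.60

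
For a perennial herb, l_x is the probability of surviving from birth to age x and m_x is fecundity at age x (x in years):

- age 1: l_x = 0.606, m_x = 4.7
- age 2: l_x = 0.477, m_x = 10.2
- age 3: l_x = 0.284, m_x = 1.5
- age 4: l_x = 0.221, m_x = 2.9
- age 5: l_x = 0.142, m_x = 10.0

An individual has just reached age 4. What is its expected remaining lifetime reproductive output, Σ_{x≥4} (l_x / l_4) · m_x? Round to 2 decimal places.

9.33

l_4 = 0.221. Conditional survival from age 4 to x is l_x / l_4.
  x=4: (0.221/0.221) × 2.9 = 2.9000
  x=5: (0.142/0.221) × 10.0 = 6.4253
Sum = 2.9000 + 6.4253 = 9.3253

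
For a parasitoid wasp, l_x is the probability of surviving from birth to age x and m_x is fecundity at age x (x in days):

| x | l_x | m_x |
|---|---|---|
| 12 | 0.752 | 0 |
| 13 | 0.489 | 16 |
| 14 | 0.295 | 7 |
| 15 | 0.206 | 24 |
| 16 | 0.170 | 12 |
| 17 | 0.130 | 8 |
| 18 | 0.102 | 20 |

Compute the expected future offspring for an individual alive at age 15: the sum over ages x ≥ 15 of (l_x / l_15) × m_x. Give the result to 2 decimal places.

l_15 = 0.206. Conditional survival from age 15 to x is l_x / l_15.
  x=15: (0.206/0.206) × 24 = 24.0000
  x=16: (0.170/0.206) × 12 = 9.9029
  x=17: (0.130/0.206) × 8 = 5.0485
  x=18: (0.102/0.206) × 20 = 9.9029
Sum = 24.0000 + 9.9029 + 5.0485 + 9.9029 = 48.8544

48.85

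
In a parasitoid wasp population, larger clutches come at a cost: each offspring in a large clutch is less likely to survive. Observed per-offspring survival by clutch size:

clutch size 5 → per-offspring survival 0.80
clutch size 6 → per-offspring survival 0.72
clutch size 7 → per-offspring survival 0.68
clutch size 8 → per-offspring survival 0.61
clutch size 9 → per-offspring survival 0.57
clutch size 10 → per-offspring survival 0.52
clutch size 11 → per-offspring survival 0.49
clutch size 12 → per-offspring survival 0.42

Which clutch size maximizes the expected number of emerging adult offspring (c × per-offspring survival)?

Expected emerging adult offspring = c × s(c):
  c=5: 5 × 0.80 = 4.000
  c=6: 6 × 0.72 = 4.320
  c=7: 7 × 0.68 = 4.760
  c=8: 8 × 0.61 = 4.880
  c=9: 9 × 0.57 = 5.130
  c=10: 10 × 0.52 = 5.200
  c=11: 11 × 0.49 = 5.390
  c=12: 12 × 0.42 = 5.040
Maximum at c = 11 (5.390 emerging adult offspring).

11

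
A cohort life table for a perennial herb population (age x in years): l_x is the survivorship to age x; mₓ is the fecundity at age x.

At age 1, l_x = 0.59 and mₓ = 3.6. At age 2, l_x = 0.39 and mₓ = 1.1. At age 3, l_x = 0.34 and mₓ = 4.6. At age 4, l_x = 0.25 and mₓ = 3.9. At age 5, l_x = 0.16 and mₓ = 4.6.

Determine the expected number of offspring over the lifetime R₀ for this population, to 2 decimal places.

5.83

R₀ = Σ l_x mₓ:
  age 1: 0.59 × 3.6 = 2.1240
  age 2: 0.39 × 1.1 = 0.4290
  age 3: 0.34 × 4.6 = 1.5640
  age 4: 0.25 × 3.9 = 0.9750
  age 5: 0.16 × 4.6 = 0.7360
R₀ = 2.1240 + 0.4290 + 1.5640 + 0.9750 + 0.7360 = 5.8280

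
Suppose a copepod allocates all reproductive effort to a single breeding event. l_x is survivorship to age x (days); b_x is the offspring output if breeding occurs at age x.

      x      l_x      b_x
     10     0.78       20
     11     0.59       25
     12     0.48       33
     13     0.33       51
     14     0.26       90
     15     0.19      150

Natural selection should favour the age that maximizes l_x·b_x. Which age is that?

Expected offspring if breeding at age x = l_x × b_x:
  age 10: 0.78 × 20 = 15.600
  age 11: 0.59 × 25 = 14.750
  age 12: 0.48 × 33 = 15.840
  age 13: 0.33 × 51 = 16.830
  age 14: 0.26 × 90 = 23.400
  age 15: 0.19 × 150 = 28.500
Maximum at age 15 (28.500).

15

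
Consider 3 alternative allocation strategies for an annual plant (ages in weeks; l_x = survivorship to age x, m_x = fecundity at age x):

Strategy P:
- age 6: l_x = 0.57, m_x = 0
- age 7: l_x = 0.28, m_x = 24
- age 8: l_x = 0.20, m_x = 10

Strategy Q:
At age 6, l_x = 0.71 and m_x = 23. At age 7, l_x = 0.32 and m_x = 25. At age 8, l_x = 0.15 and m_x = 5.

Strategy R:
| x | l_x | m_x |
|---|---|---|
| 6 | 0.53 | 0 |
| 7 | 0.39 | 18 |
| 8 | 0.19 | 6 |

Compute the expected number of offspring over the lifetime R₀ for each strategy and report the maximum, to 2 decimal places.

25.08

Strategy P: R₀ = 0.57×0 + 0.28×24 + 0.20×10 = 8.7200
Strategy Q: R₀ = 0.71×23 + 0.32×25 + 0.15×5 = 25.0800
Strategy R: R₀ = 0.53×0 + 0.39×18 + 0.19×6 = 8.1600
Highest R₀: strategy Q with 25.0800.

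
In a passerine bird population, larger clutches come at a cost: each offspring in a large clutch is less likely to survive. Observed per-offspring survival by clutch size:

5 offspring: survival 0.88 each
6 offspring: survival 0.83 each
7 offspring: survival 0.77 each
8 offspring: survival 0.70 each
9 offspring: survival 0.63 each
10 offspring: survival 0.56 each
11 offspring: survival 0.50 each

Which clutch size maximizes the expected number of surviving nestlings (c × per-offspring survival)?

Expected surviving nestlings = c × s(c):
  c=5: 5 × 0.88 = 4.400
  c=6: 6 × 0.83 = 4.980
  c=7: 7 × 0.77 = 5.390
  c=8: 8 × 0.70 = 5.600
  c=9: 9 × 0.63 = 5.670
  c=10: 10 × 0.56 = 5.600
  c=11: 11 × 0.50 = 5.500
Maximum at c = 9 (5.670 surviving nestlings).

9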